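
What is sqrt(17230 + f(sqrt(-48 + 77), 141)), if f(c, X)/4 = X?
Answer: sqrt(17794) ≈ 133.39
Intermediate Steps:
f(c, X) = 4*X
sqrt(17230 + f(sqrt(-48 + 77), 141)) = sqrt(17230 + 4*141) = sqrt(17230 + 564) = sqrt(17794)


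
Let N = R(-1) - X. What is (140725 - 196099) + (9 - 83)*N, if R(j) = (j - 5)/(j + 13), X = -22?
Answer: -56965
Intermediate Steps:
R(j) = (-5 + j)/(13 + j)
N = 43/2 (N = (-5 - 1)/(13 - 1) - 1*(-22) = -6/12 + 22 = (1/12)*(-6) + 22 = -½ + 22 = 43/2 ≈ 21.500)
(140725 - 196099) + (9 - 83)*N = (140725 - 196099) + (9 - 83)*(43/2) = -55374 - 74*43/2 = -55374 - 1591 = -56965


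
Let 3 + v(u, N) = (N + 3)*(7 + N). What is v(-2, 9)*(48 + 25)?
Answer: 13797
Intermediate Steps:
v(u, N) = -3 + (3 + N)*(7 + N) (v(u, N) = -3 + (N + 3)*(7 + N) = -3 + (3 + N)*(7 + N))
v(-2, 9)*(48 + 25) = (18 + 9² + 10*9)*(48 + 25) = (18 + 81 + 90)*73 = 189*73 = 13797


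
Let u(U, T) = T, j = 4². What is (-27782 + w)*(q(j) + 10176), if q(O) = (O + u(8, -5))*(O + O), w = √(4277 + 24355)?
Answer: -292488896 + 21056*√7158 ≈ -2.9071e+8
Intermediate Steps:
j = 16
w = 2*√7158 (w = √28632 = 2*√7158 ≈ 169.21)
q(O) = 2*O*(-5 + O) (q(O) = (O - 5)*(O + O) = (-5 + O)*(2*O) = 2*O*(-5 + O))
(-27782 + w)*(q(j) + 10176) = (-27782 + 2*√7158)*(2*16*(-5 + 16) + 10176) = (-27782 + 2*√7158)*(2*16*11 + 10176) = (-27782 + 2*√7158)*(352 + 10176) = (-27782 + 2*√7158)*10528 = -292488896 + 21056*√7158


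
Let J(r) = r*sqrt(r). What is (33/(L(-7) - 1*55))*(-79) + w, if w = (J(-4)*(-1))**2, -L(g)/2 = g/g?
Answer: -347/19 ≈ -18.263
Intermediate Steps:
J(r) = r**(3/2)
L(g) = -2 (L(g) = -2*g/g = -2*1 = -2)
w = -64 (w = ((-4)**(3/2)*(-1))**2 = (-8*I*(-1))**2 = (8*I)**2 = -64)
(33/(L(-7) - 1*55))*(-79) + w = (33/(-2 - 1*55))*(-79) - 64 = (33/(-2 - 55))*(-79) - 64 = (33/(-57))*(-79) - 64 = (33*(-1/57))*(-79) - 64 = -11/19*(-79) - 64 = 869/19 - 64 = -347/19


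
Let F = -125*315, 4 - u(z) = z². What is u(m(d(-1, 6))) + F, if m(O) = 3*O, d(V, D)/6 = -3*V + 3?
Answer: -51035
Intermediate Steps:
d(V, D) = 18 - 18*V (d(V, D) = 6*(-3*V + 3) = 6*(3 - 3*V) = 18 - 18*V)
u(z) = 4 - z²
F = -39375
u(m(d(-1, 6))) + F = (4 - (3*(18 - 18*(-1)))²) - 39375 = (4 - (3*(18 + 18))²) - 39375 = (4 - (3*36)²) - 39375 = (4 - 1*108²) - 39375 = (4 - 1*11664) - 39375 = (4 - 11664) - 39375 = -11660 - 39375 = -51035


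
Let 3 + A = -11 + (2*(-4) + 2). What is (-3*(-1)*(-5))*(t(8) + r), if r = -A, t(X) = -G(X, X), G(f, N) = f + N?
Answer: -60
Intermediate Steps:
G(f, N) = N + f
t(X) = -2*X (t(X) = -(X + X) = -2*X)
A = -20 (A = -3 + (-11 + (2*(-4) + 2)) = -3 + (-11 + (-8 + 2)) = -3 + (-11 - 6) = -3 - 17 = -20)
r = 20 (r = -1*(-20) = 20)
(-3*(-1)*(-5))*(t(8) + r) = (-3*(-1)*(-5))*(-2*8 + 20) = (3*(-5))*(-16 + 20) = -15*4 = -60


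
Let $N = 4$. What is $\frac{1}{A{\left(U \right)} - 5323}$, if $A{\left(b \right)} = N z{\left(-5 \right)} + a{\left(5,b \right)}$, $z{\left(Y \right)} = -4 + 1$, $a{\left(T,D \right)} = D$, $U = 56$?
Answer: $- \frac{1}{5279} \approx -0.00018943$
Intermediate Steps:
$z{\left(Y \right)} = -3$
$A{\left(b \right)} = -12 + b$ ($A{\left(b \right)} = 4 \left(-3\right) + b = -12 + b$)
$\frac{1}{A{\left(U \right)} - 5323} = \frac{1}{\left(-12 + 56\right) - 5323} = \frac{1}{44 - 5323} = \frac{1}{-5279} = - \frac{1}{5279}$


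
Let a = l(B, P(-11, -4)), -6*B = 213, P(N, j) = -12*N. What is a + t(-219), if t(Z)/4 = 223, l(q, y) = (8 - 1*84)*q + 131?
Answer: 3721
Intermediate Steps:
B = -71/2 (B = -⅙*213 = -71/2 ≈ -35.500)
l(q, y) = 131 - 76*q (l(q, y) = (8 - 84)*q + 131 = -76*q + 131 = 131 - 76*q)
a = 2829 (a = 131 - 76*(-71/2) = 131 + 2698 = 2829)
t(Z) = 892 (t(Z) = 4*223 = 892)
a + t(-219) = 2829 + 892 = 3721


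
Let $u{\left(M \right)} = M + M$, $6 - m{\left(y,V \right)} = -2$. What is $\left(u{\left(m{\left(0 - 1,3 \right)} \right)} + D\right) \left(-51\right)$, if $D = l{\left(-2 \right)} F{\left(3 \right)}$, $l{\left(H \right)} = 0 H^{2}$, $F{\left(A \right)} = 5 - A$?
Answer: $-816$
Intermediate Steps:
$m{\left(y,V \right)} = 8$ ($m{\left(y,V \right)} = 6 - -2 = 6 + 2 = 8$)
$l{\left(H \right)} = 0$
$u{\left(M \right)} = 2 M$
$D = 0$ ($D = 0 \left(5 - 3\right) = 0 \cdot 2 = 0$)
$\left(u{\left(m{\left(0 - 1,3 \right)} \right)} + D\right) \left(-51\right) = \left(2 \cdot 8 + 0\right) \left(-51\right) = \left(16 + 0\right) \left(-51\right) = 16 \left(-51\right) = -816$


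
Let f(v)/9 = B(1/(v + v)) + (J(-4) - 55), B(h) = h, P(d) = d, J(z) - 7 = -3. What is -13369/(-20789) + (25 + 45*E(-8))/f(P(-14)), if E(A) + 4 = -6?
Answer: 419327809/267367329 ≈ 1.5684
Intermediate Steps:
J(z) = 4 (J(z) = 7 - 3 = 4)
E(A) = -10 (E(A) = -4 - 6 = -10)
f(v) = -459 + 9/(2*v) (f(v) = 9*(1/(v + v) + (4 - 55)) = 9*(1/(2*v) - 51) = 9*(-51 + 1/(2*v)) = -459 + 9/(2*v))
-13369/(-20789) + (25 + 45*E(-8))/f(P(-14)) = -13369/(-20789) + (25 + 45*(-10))/(-459 + (9/2)/(-14)) = -13369*(-1/20789) + (25 - 450)/(-459 + (9/2)*(-1/14)) = 13369/20789 - 425/(-459 - 9/28) = 13369/20789 - 425/(-12861/28) = 13369/20789 - 425*(-28/12861) = 13369/20789 + 11900/12861 = 419327809/267367329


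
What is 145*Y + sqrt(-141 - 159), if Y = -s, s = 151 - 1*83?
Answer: -9860 + 10*I*sqrt(3) ≈ -9860.0 + 17.32*I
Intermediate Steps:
s = 68 (s = 151 - 83 = 68)
Y = -68 (Y = -1*68 = -68)
145*Y + sqrt(-141 - 159) = 145*(-68) + sqrt(-141 - 159) = -9860 + sqrt(-300) = -9860 + 10*I*sqrt(3)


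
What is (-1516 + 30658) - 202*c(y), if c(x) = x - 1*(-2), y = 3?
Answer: 28132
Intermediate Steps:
c(x) = 2 + x (c(x) = x + 2 = 2 + x)
(-1516 + 30658) - 202*c(y) = (-1516 + 30658) - 202*(2 + 3) = 29142 - 202*5 = 29142 - 1010 = 28132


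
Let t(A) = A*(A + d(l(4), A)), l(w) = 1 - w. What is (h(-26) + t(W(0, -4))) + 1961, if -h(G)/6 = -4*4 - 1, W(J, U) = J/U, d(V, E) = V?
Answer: 2063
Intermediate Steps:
t(A) = A*(-3 + A) (t(A) = A*(A + (1 - 1*4)) = A*(A + (1 - 4)) = A*(A - 3) = A*(-3 + A))
h(G) = 102 (h(G) = -6*(-4*4 - 1) = -6*(-16 - 1) = -6*(-17) = 102)
(h(-26) + t(W(0, -4))) + 1961 = (102 + (0/(-4))*(-3 + 0/(-4))) + 1961 = (102 + (0*(-1/4))*(-3 + 0*(-1/4))) + 1961 = (102 + 0*(-3 + 0)) + 1961 = (102 + 0*(-3)) + 1961 = (102 + 0) + 1961 = 102 + 1961 = 2063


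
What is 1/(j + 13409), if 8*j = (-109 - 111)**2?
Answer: 1/19459 ≈ 5.1390e-5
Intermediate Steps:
j = 6050 (j = (-109 - 111)**2/8 = (1/8)*(-220)**2 = (1/8)*48400 = 6050)
1/(j + 13409) = 1/(6050 + 13409) = 1/19459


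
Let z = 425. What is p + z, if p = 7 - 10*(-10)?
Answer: 532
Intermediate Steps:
p = 107 (p = 7 + 100 = 107)
p + z = 107 + 425 = 532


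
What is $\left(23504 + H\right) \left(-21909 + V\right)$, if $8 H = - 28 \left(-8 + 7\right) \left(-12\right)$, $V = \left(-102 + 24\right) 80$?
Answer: $-660431838$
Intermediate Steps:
$V = -6240$ ($V = \left(-78\right) 80 = -6240$)
$H = -42$ ($H = \frac{- 28 \left(-8 + 7\right) \left(-12\right)}{8} = \frac{\left(-28\right) \left(-1\right) \left(-12\right)}{8} = \frac{28 \left(-12\right)}{8} = \frac{1}{8} \left(-336\right) = -42$)
$\left(23504 + H\right) \left(-21909 + V\right) = \left(23504 - 42\right) \left(-21909 - 6240\right) = 23462 \left(-28149\right) = -660431838$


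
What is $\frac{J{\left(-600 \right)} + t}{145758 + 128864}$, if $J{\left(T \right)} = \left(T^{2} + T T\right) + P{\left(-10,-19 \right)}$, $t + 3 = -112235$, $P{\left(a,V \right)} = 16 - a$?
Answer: $\frac{303894}{137311} \approx 2.2132$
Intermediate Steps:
$t = -112238$ ($t = -3 - 112235 = -112238$)
$J{\left(T \right)} = 26 + 2 T^{2}$ ($J{\left(T \right)} = \left(T^{2} + T T\right) + \left(16 - -10\right) = \left(T^{2} + T^{2}\right) + \left(16 + 10\right) = 2 T^{2} + 26 = 26 + 2 T^{2}$)
$\frac{J{\left(-600 \right)} + t}{145758 + 128864} = \frac{\left(26 + 2 \left(-600\right)^{2}\right) - 112238}{145758 + 128864} = \frac{\left(26 + 2 \cdot 360000\right) - 112238}{274622} = \left(\left(26 + 720000\right) - 112238\right) \frac{1}{274622} = \left(720026 - 112238\right) \frac{1}{274622} = 607788 \cdot \frac{1}{274622} = \frac{303894}{137311}$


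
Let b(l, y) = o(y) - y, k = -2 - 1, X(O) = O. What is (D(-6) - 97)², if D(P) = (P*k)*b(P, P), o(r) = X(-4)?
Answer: 3721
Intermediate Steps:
o(r) = -4
k = -3
b(l, y) = -4 - y
D(P) = -3*P*(-4 - P) (D(P) = (P*(-3))*(-4 - P) = (-3*P)*(-4 - P) = -3*P*(-4 - P))
(D(-6) - 97)² = (3*(-6)*(4 - 6) - 97)² = (3*(-6)*(-2) - 97)² = (36 - 97)² = (-61)² = 3721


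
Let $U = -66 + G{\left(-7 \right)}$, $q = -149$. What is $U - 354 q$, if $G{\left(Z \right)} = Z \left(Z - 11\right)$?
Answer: $52806$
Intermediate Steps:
$G{\left(Z \right)} = Z \left(-11 + Z\right)$
$U = 60$ ($U = -66 - 7 \left(-11 - 7\right) = -66 - -126 = -66 + 126 = 60$)
$U - 354 q = 60 - -52746 = 60 + 52746 = 52806$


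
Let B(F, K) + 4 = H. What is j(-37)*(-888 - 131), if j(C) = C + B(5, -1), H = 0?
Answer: 41779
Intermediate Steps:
B(F, K) = -4 (B(F, K) = -4 + 0 = -4)
j(C) = -4 + C (j(C) = C - 4 = -4 + C)
j(-37)*(-888 - 131) = (-4 - 37)*(-888 - 131) = -41*(-1019) = 41779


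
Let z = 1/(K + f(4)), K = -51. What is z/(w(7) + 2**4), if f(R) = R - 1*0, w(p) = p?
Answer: -1/1081 ≈ -0.00092507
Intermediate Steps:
f(R) = R (f(R) = R + 0 = R)
z = -1/47 (z = 1/(-51 + 4) = 1/(-47) = -1/47 ≈ -0.021277)
z/(w(7) + 2**4) = -1/(47*(7 + 2**4)) = -1/(47*(7 + 16)) = -1/47/23 = -1/47*1/23 = -1/1081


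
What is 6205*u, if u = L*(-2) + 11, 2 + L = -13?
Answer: 254405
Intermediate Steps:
L = -15 (L = -2 - 13 = -15)
u = 41 (u = -15*(-2) + 11 = 30 + 11 = 41)
6205*u = 6205*41 = 254405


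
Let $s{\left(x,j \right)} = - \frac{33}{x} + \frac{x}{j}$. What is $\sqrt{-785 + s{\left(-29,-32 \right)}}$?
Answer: $\frac{i \sqrt{42141814}}{232} \approx 27.981 i$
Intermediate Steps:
$\sqrt{-785 + s{\left(-29,-32 \right)}} = \sqrt{-785 - \left(- \frac{33}{29} - \frac{29}{32}\right)} = \sqrt{-785 - - \frac{1897}{928}} = \sqrt{-785 + \left(\frac{33}{29} + \frac{29}{32}\right)} = \sqrt{-785 + \frac{1897}{928}} = \sqrt{- \frac{726583}{928}} = \frac{i \sqrt{42141814}}{232}$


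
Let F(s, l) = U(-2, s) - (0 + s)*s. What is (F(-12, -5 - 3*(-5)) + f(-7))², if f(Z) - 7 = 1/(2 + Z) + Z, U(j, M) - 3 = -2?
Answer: 512656/25 ≈ 20506.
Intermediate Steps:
U(j, M) = 1 (U(j, M) = 3 - 2 = 1)
F(s, l) = 1 - s² (F(s, l) = 1 - (0 + s)*s = 1 - s*s = 1 - s²)
f(Z) = 7 + Z + 1/(2 + Z) (f(Z) = 7 + (1/(2 + Z) + Z) = 7 + (Z + 1/(2 + Z)) = 7 + Z + 1/(2 + Z))
(F(-12, -5 - 3*(-5)) + f(-7))² = ((1 - 1*(-12)²) + (15 + (-7)² + 9*(-7))/(2 - 7))² = ((1 - 1*144) + (15 + 49 - 63)/(-5))² = ((1 - 144) - ⅕*1)² = (-143 - ⅕)² = (-716/5)² = 512656/25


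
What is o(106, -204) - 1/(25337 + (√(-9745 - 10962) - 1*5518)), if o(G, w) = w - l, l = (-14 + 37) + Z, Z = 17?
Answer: (-244*√20707 + 4835837*I)/(√20707 - 19819*I) ≈ -244.0 + 3.6601e-7*I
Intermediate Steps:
l = 40 (l = (-14 + 37) + 17 = 23 + 17 = 40)
o(G, w) = -40 + w (o(G, w) = w - 1*40 = w - 40 = -40 + w)
o(106, -204) - 1/(25337 + (√(-9745 - 10962) - 1*5518)) = (-40 - 204) - 1/(25337 + (√(-9745 - 10962) - 1*5518)) = -244 - 1/(25337 + (√(-20707) - 5518)) = -244 - 1/(25337 + (I*√20707 - 5518)) = -244 - 1/(25337 + (-5518 + I*√20707)) = -244 - 1/(19819 + I*√20707)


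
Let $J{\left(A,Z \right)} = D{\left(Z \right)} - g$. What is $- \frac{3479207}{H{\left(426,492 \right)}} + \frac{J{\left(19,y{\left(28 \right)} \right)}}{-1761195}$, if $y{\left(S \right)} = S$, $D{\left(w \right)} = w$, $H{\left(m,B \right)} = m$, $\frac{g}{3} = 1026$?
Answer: $- \frac{136168014957}{16672646} \approx -8167.1$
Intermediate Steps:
$g = 3078$ ($g = 3 \cdot 1026 = 3078$)
$J{\left(A,Z \right)} = -3078 + Z$ ($J{\left(A,Z \right)} = Z - 3078 = -3078 + Z$)
$- \frac{3479207}{H{\left(426,492 \right)}} + \frac{J{\left(19,y{\left(28 \right)} \right)}}{-1761195} = - \frac{3479207}{426} + \frac{-3078 + 28}{-1761195} = \left(-3479207\right) \frac{1}{426} - - \frac{610}{352239} = - \frac{3479207}{426} + \frac{610}{352239} = - \frac{136168014957}{16672646}$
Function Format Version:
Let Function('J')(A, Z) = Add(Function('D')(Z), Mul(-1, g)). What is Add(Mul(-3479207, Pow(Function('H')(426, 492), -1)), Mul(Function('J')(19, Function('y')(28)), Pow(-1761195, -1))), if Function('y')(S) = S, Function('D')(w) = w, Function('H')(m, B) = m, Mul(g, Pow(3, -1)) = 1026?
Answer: Rational(-136168014957, 16672646) ≈ -8167.1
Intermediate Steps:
g = 3078 (g = Mul(3, 1026) = 3078)
Function('J')(A, Z) = Add(-3078, Z) (Function('J')(A, Z) = Add(Z, Mul(-1, 3078)) = Add(Z, -3078) = Add(-3078, Z))
Add(Mul(-3479207, Pow(Function('H')(426, 492), -1)), Mul(Function('J')(19, Function('y')(28)), Pow(-1761195, -1))) = Add(Mul(-3479207, Pow(426, -1)), Mul(Add(-3078, 28), Pow(-1761195, -1))) = Add(Mul(-3479207, Rational(1, 426)), Mul(-3050, Rational(-1, 1761195))) = Add(Rational(-3479207, 426), Rational(610, 352239)) = Rational(-136168014957, 16672646)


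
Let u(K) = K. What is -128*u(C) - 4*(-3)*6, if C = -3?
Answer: 456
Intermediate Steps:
-128*u(C) - 4*(-3)*6 = -128*(-3) - 4*(-3)*6 = 384 + 12*6 = 384 + 72 = 456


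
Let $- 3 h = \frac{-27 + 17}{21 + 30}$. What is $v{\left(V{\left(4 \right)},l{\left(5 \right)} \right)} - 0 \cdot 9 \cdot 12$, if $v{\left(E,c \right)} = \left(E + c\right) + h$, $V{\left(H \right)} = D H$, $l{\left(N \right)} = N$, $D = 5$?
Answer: $\frac{3835}{153} \approx 25.065$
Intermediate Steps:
$V{\left(H \right)} = 5 H$
$h = \frac{10}{153}$ ($h = - \frac{\left(-27 + 17\right) \frac{1}{21 + 30}}{3} = - \frac{\left(-10\right) \frac{1}{51}}{3} = \left(- \frac{1}{3}\right) \left(- \frac{10}{51}\right) = \frac{10}{153} \approx 0.065359$)
$v{\left(E,c \right)} = \frac{10}{153} + E + c$ ($v{\left(E,c \right)} = \left(E + c\right) + \frac{10}{153} = \frac{10}{153} + E + c$)
$v{\left(V{\left(4 \right)},l{\left(5 \right)} \right)} - 0 \cdot 9 \cdot 12 = \left(\frac{10}{153} + 5 \cdot 4 + 5\right) - 0 \cdot 9 \cdot 12 = \left(\frac{10}{153} + 20 + 5\right) - 0 \cdot 12 = \frac{3835}{153} - 0 = \frac{3835}{153} + 0 = \frac{3835}{153}$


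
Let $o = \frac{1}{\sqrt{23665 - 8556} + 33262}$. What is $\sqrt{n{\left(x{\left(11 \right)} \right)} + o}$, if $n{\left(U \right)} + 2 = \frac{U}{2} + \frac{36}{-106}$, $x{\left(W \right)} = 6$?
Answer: $\frac{\sqrt{2270624190556684339905 - 3107724607815 \sqrt{15109}}}{58636313355} \approx 0.81265$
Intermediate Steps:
$n{\left(U \right)} = - \frac{124}{53} + \frac{U}{2}$ ($n{\left(U \right)} = -2 + \left(\frac{U}{2} + \frac{36}{-106}\right) = -2 + \left(U \frac{1}{2} + 36 \left(- \frac{1}{106}\right)\right) = -2 + \left(\frac{U}{2} - \frac{18}{53}\right) = -2 + \left(- \frac{18}{53} + \frac{U}{2}\right) = - \frac{124}{53} + \frac{U}{2}$)
$o = \frac{1}{33262 + \sqrt{15109}}$ ($o = \frac{1}{\sqrt{15109} + 33262} = \frac{1}{33262 + \sqrt{15109}} \approx 2.9954 \cdot 10^{-5}$)
$\sqrt{n{\left(x{\left(11 \right)} \right)} + o} = \sqrt{\left(- \frac{124}{53} + \frac{1}{2} \cdot 6\right) + \left(\frac{33262}{1106345535} - \frac{\sqrt{15109}}{1106345535}\right)} = \sqrt{\left(- \frac{124}{53} + 3\right) + \left(\frac{33262}{1106345535} - \frac{\sqrt{15109}}{1106345535}\right)} = \sqrt{\frac{35}{53} + \left(\frac{33262}{1106345535} - \frac{\sqrt{15109}}{1106345535}\right)} = \sqrt{\frac{38723856611}{58636313355} - \frac{\sqrt{15109}}{1106345535}}$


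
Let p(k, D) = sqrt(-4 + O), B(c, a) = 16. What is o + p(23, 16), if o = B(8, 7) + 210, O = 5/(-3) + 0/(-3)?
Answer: 226 + I*sqrt(51)/3 ≈ 226.0 + 2.3805*I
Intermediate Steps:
O = -5/3 (O = 5*(-1/3) + 0*(-1/3) = -5/3 + 0 = -5/3 ≈ -1.6667)
p(k, D) = I*sqrt(51)/3 (p(k, D) = sqrt(-4 - 5/3) = sqrt(-17/3) = I*sqrt(51)/3)
o = 226 (o = 16 + 210 = 226)
o + p(23, 16) = 226 + I*sqrt(51)/3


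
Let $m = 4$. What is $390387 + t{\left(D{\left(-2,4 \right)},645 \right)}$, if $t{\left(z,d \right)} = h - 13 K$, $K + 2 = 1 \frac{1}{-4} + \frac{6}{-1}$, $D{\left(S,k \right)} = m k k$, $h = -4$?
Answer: $\frac{1561961}{4} \approx 3.9049 \cdot 10^{5}$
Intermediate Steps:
$D{\left(S,k \right)} = 4 k^{2}$ ($D{\left(S,k \right)} = 4 k k = 4 k^{2}$)
$K = - \frac{33}{4}$ ($K = -2 + \left(1 \frac{1}{-4} + \frac{6}{-1}\right) = -2 + \left(1 \left(- \frac{1}{4}\right) + 6 \left(-1\right)\right) = -2 - \frac{25}{4} = - \frac{33}{4} \approx -8.25$)
$t{\left(z,d \right)} = \frac{413}{4}$ ($t{\left(z,d \right)} = -4 - - \frac{429}{4} = -4 + \frac{429}{4} = \frac{413}{4}$)
$390387 + t{\left(D{\left(-2,4 \right)},645 \right)} = 390387 + \frac{413}{4} = \frac{1561961}{4}$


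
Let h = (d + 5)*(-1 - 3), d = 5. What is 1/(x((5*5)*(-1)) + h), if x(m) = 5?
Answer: -1/35 ≈ -0.028571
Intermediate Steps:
h = -40 (h = (5 + 5)*(-1 - 3) = 10*(-4) = -40)
1/(x((5*5)*(-1)) + h) = 1/(5 - 40) = 1/(-35) = -1/35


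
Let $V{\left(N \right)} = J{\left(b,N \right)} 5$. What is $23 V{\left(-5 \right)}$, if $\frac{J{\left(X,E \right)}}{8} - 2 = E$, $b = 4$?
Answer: $-2760$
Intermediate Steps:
$J{\left(X,E \right)} = 16 + 8 E$
$V{\left(N \right)} = 80 + 40 N$ ($V{\left(N \right)} = \left(16 + 8 N\right) 5 = 80 + 40 N$)
$23 V{\left(-5 \right)} = 23 \left(80 + 40 \left(-5\right)\right) = 23 \left(80 - 200\right) = 23 \left(-120\right) = -2760$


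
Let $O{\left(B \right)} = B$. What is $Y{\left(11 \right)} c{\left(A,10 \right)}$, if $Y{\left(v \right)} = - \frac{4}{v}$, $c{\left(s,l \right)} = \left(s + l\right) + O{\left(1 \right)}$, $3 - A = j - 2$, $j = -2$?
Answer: $- \frac{72}{11} \approx -6.5455$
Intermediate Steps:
$A = 7$ ($A = 3 - \left(-2 - 2\right) = 3 - -4 = 3 + 4 = 7$)
$c{\left(s,l \right)} = 1 + l + s$ ($c{\left(s,l \right)} = \left(s + l\right) + 1 = \left(l + s\right) + 1 = 1 + l + s$)
$Y{\left(11 \right)} c{\left(A,10 \right)} = - \frac{4}{11} \left(1 + 10 + 7\right) = \left(-4\right) \frac{1}{11} \cdot 18 = \left(- \frac{4}{11}\right) 18 = - \frac{72}{11}$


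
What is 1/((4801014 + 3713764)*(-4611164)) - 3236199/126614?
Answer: -63531501802875187711/2485625132839244744 ≈ -25.560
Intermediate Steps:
1/((4801014 + 3713764)*(-4611164)) - 3236199/126614 = -1/4611164/8514778 - 3236199*1/126614 = (1/8514778)*(-1/4611164) - 3236199/126614 = -1/39263037781592 - 3236199/126614 = -63531501802875187711/2485625132839244744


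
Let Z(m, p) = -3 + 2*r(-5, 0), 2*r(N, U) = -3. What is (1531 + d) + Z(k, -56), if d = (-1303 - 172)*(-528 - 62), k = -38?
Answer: 871775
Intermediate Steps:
r(N, U) = -3/2 (r(N, U) = (½)*(-3) = -3/2)
d = 870250 (d = -1475*(-590) = 870250)
Z(m, p) = -6 (Z(m, p) = -3 + 2*(-3/2) = -3 - 3 = -6)
(1531 + d) + Z(k, -56) = (1531 + 870250) - 6 = 871781 - 6 = 871775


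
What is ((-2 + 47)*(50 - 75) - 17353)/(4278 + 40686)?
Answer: -9239/22482 ≈ -0.41095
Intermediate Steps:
((-2 + 47)*(50 - 75) - 17353)/(4278 + 40686) = (45*(-25) - 17353)/44964 = (-1125 - 17353)*(1/44964) = -18478*1/44964 = -9239/22482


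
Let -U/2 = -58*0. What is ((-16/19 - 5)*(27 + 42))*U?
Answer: 0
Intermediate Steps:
U = 0 (U = -(-116)*0 = -2*0 = 0)
((-16/19 - 5)*(27 + 42))*U = ((-16/19 - 5)*(27 + 42))*0 = ((-16*1/19 - 5)*69)*0 = ((-16/19 - 5)*69)*0 = -111/19*69*0 = -7659/19*0 = 0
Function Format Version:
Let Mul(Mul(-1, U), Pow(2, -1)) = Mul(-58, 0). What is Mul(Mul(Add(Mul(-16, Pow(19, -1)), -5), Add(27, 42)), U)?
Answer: 0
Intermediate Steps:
U = 0 (U = Mul(-2, Mul(-58, 0)) = Mul(-2, 0) = 0)
Mul(Mul(Add(Mul(-16, Pow(19, -1)), -5), Add(27, 42)), U) = Mul(Mul(Add(Mul(-16, Pow(19, -1)), -5), Add(27, 42)), 0) = Mul(Mul(Add(Mul(-16, Rational(1, 19)), -5), 69), 0) = Mul(Mul(Add(Rational(-16, 19), -5), 69), 0) = Mul(Mul(Rational(-111, 19), 69), 0) = Mul(Rational(-7659, 19), 0) = 0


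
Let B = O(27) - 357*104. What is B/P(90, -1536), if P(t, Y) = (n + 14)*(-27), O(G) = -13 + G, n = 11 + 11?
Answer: 18557/486 ≈ 38.183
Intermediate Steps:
n = 22
P(t, Y) = -972 (P(t, Y) = (22 + 14)*(-27) = 36*(-27) = -972)
B = -37114 (B = (-13 + 27) - 357*104 = 14 - 37128 = -37114)
B/P(90, -1536) = -37114/(-972) = -37114*(-1/972) = 18557/486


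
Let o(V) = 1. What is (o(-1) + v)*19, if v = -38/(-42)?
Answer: 760/21 ≈ 36.190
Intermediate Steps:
v = 19/21 (v = -38*(-1/42) = 19/21 ≈ 0.90476)
(o(-1) + v)*19 = (1 + 19/21)*19 = (40/21)*19 = 760/21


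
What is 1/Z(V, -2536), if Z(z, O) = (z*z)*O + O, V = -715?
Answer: -1/1296469136 ≈ -7.7133e-10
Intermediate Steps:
Z(z, O) = O + O*z**2 (Z(z, O) = z**2*O + O = O*z**2 + O = O + O*z**2)
1/Z(V, -2536) = 1/(-2536*(1 + (-715)**2)) = 1/(-2536*(1 + 511225)) = 1/(-2536*511226) = 1/(-1296469136) = -1/1296469136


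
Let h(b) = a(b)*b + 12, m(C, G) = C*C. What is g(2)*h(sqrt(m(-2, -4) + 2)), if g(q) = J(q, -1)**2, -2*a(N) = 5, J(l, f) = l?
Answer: 48 - 10*sqrt(6) ≈ 23.505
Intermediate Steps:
m(C, G) = C**2
a(N) = -5/2 (a(N) = -1/2*5 = -5/2)
g(q) = q**2
h(b) = 12 - 5*b/2 (h(b) = -5*b/2 + 12 = 12 - 5*b/2)
g(2)*h(sqrt(m(-2, -4) + 2)) = 2**2*(12 - 5*sqrt((-2)**2 + 2)/2) = 4*(12 - 5*sqrt(4 + 2)/2) = 4*(12 - 5*sqrt(6)/2) = 48 - 10*sqrt(6)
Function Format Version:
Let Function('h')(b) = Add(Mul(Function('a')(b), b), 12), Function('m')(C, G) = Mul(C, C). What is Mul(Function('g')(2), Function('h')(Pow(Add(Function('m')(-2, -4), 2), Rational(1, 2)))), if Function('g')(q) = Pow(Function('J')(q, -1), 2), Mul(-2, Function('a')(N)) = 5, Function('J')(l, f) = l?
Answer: Add(48, Mul(-10, Pow(6, Rational(1, 2)))) ≈ 23.505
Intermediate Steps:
Function('m')(C, G) = Pow(C, 2)
Function('a')(N) = Rational(-5, 2) (Function('a')(N) = Mul(Rational(-1, 2), 5) = Rational(-5, 2))
Function('g')(q) = Pow(q, 2)
Function('h')(b) = Add(12, Mul(Rational(-5, 2), b)) (Function('h')(b) = Add(Mul(Rational(-5, 2), b), 12) = Add(12, Mul(Rational(-5, 2), b)))
Mul(Function('g')(2), Function('h')(Pow(Add(Function('m')(-2, -4), 2), Rational(1, 2)))) = Mul(Pow(2, 2), Add(12, Mul(Rational(-5, 2), Pow(Add(Pow(-2, 2), 2), Rational(1, 2))))) = Mul(4, Add(12, Mul(Rational(-5, 2), Pow(Add(4, 2), Rational(1, 2))))) = Mul(4, Add(12, Mul(Rational(-5, 2), Pow(6, Rational(1, 2))))) = Add(48, Mul(-10, Pow(6, Rational(1, 2))))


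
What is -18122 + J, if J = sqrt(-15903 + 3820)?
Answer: -18122 + I*sqrt(12083) ≈ -18122.0 + 109.92*I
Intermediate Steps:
J = I*sqrt(12083) (J = sqrt(-12083) = I*sqrt(12083) ≈ 109.92*I)
-18122 + J = -18122 + I*sqrt(12083)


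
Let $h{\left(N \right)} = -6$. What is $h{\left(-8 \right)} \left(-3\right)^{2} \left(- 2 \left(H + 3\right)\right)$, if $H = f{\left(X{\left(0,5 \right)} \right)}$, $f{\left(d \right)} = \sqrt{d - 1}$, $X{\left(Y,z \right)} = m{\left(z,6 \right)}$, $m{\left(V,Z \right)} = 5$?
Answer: $540$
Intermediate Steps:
$X{\left(Y,z \right)} = 5$
$f{\left(d \right)} = \sqrt{-1 + d}$
$H = 2$ ($H = \sqrt{-1 + 5} = \sqrt{4} = 2$)
$h{\left(-8 \right)} \left(-3\right)^{2} \left(- 2 \left(H + 3\right)\right) = - 6 \left(-3\right)^{2} \left(- 2 \left(2 + 3\right)\right) = \left(-6\right) 9 \left(\left(-2\right) 5\right) = \left(-54\right) \left(-10\right) = 540$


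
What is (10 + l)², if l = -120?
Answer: 12100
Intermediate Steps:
(10 + l)² = (10 - 120)² = (-110)² = 12100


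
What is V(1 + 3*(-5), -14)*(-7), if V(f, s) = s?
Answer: 98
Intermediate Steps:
V(1 + 3*(-5), -14)*(-7) = -14*(-7) = 98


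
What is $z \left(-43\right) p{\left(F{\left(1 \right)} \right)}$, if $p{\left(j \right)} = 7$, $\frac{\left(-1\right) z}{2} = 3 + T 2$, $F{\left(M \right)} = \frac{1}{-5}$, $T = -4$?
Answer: $-3010$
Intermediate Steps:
$F{\left(M \right)} = - \frac{1}{5}$
$z = 10$ ($z = - 2 \left(3 - 8\right) = \left(-2\right) \left(-5\right) = 10$)
$z \left(-43\right) p{\left(F{\left(1 \right)} \right)} = 10 \left(-43\right) 7 = \left(-430\right) 7 = -3010$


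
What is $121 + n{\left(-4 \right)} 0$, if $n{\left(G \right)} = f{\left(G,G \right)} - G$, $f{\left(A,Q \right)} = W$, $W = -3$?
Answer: $121$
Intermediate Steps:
$f{\left(A,Q \right)} = -3$
$n{\left(G \right)} = -3 - G$
$121 + n{\left(-4 \right)} 0 = 121 + \left(-3 - -4\right) 0 = 121 + \left(-3 + 4\right) 0 = 121 + 1 \cdot 0 = 121 + 0 = 121$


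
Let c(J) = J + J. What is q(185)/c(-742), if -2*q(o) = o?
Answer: 185/2968 ≈ 0.062332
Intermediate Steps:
c(J) = 2*J
q(o) = -o/2
q(185)/c(-742) = (-1/2*185)/((2*(-742))) = -185/2/(-1484) = -185/2*(-1/1484) = 185/2968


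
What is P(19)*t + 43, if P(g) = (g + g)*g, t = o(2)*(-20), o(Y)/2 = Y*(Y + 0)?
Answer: -115477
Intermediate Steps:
o(Y) = 2*Y² (o(Y) = 2*(Y*(Y + 0)) = 2*(Y*Y) = 2*Y²)
t = -160 (t = (2*2²)*(-20) = (2*4)*(-20) = 8*(-20) = -160)
P(g) = 2*g² (P(g) = (2*g)*g = 2*g²)
P(19)*t + 43 = (2*19²)*(-160) + 43 = (2*361)*(-160) + 43 = 722*(-160) + 43 = -115520 + 43 = -115477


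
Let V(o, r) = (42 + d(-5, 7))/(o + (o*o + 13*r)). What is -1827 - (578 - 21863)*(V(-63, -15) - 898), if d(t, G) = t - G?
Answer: -23645978559/1237 ≈ -1.9116e+7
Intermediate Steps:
V(o, r) = 30/(o + o**2 + 13*r) (V(o, r) = (42 + (-5 - 1*7))/(o + (o*o + 13*r)) = (42 + (-5 - 7))/(o + (o**2 + 13*r)) = (42 - 12)/(o + o**2 + 13*r) = 30/(o + o**2 + 13*r))
-1827 - (578 - 21863)*(V(-63, -15) - 898) = -1827 - (578 - 21863)*(30/(-63 + (-63)**2 + 13*(-15)) - 898) = -1827 - (-21285)*(30/(-63 + 3969 - 195) - 898) = -1827 - (-21285)*(30/3711 - 898) = -1827 - (-21285)*(30*(1/3711) - 898) = -1827 - (-21285)*(10/1237 - 898) = -1827 - (-21285)*(-1110816)/1237 = -1827 - 1*23643718560/1237 = -1827 - 23643718560/1237 = -23645978559/1237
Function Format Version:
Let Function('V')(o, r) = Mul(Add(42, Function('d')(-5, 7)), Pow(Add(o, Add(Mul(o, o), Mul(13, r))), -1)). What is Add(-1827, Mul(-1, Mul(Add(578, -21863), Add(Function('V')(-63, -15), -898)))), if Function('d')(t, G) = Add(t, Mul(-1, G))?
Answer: Rational(-23645978559, 1237) ≈ -1.9116e+7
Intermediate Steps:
Function('V')(o, r) = Mul(30, Pow(Add(o, Pow(o, 2), Mul(13, r)), -1)) (Function('V')(o, r) = Mul(Add(42, Add(-5, Mul(-1, 7))), Pow(Add(o, Add(Mul(o, o), Mul(13, r))), -1)) = Mul(Add(42, Add(-5, -7)), Pow(Add(o, Add(Pow(o, 2), Mul(13, r))), -1)) = Mul(Add(42, -12), Pow(Add(o, Pow(o, 2), Mul(13, r)), -1)) = Mul(30, Pow(Add(o, Pow(o, 2), Mul(13, r)), -1)))
Add(-1827, Mul(-1, Mul(Add(578, -21863), Add(Function('V')(-63, -15), -898)))) = Add(-1827, Mul(-1, Mul(Add(578, -21863), Add(Mul(30, Pow(Add(-63, Pow(-63, 2), Mul(13, -15)), -1)), -898)))) = Add(-1827, Mul(-1, Mul(-21285, Add(Mul(30, Pow(Add(-63, 3969, -195), -1)), -898)))) = Add(-1827, Mul(-1, Mul(-21285, Add(Mul(30, Pow(3711, -1)), -898)))) = Add(-1827, Mul(-1, Mul(-21285, Add(Mul(30, Rational(1, 3711)), -898)))) = Add(-1827, Mul(-1, Mul(-21285, Add(Rational(10, 1237), -898)))) = Add(-1827, Mul(-1, Mul(-21285, Rational(-1110816, 1237)))) = Add(-1827, Mul(-1, Rational(23643718560, 1237))) = Add(-1827, Rational(-23643718560, 1237)) = Rational(-23645978559, 1237)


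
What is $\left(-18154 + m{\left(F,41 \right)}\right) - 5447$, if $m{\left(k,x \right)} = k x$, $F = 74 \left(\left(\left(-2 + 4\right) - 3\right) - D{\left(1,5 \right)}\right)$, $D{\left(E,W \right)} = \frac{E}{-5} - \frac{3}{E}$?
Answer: $- \frac{84631}{5} \approx -16926.0$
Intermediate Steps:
$D{\left(E,W \right)} = - \frac{3}{E} - \frac{E}{5}$ ($D{\left(E,W \right)} = E \left(- \frac{1}{5}\right) - \frac{3}{E} = - \frac{E}{5} - \frac{3}{E} = - \frac{3}{E} - \frac{E}{5}$)
$F = \frac{814}{5}$ ($F = 74 \left(\left(\left(-2 + 4\right) - 3\right) - \left(- \frac{3}{1} - \frac{1}{5}\right)\right) = 74 \left(\left(2 - 3\right) - \left(\left(-3\right) 1 - \frac{1}{5}\right)\right) = 74 \left(-1 - \left(-3 - \frac{1}{5}\right)\right) = 74 \left(-1 - - \frac{16}{5}\right) = 74 \left(-1 + \frac{16}{5}\right) = 74 \cdot \frac{11}{5} = \frac{814}{5} \approx 162.8$)
$\left(-18154 + m{\left(F,41 \right)}\right) - 5447 = \left(-18154 + \frac{814}{5} \cdot 41\right) - 5447 = \left(-18154 + \frac{33374}{5}\right) + \left(-16144 + 10697\right) = - \frac{57396}{5} - 5447 = - \frac{84631}{5}$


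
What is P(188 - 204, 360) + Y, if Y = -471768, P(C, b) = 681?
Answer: -471087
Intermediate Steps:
P(188 - 204, 360) + Y = 681 - 471768 = -471087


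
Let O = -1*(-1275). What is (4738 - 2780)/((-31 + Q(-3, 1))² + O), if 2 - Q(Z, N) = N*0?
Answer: 979/1058 ≈ 0.92533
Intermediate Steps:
O = 1275
Q(Z, N) = 2 (Q(Z, N) = 2 - N*0 = 2 - 1*0 = 2 + 0 = 2)
(4738 - 2780)/((-31 + Q(-3, 1))² + O) = (4738 - 2780)/((-31 + 2)² + 1275) = 1958/((-29)² + 1275) = 1958/(841 + 1275) = 1958/2116 = 1958*(1/2116) = 979/1058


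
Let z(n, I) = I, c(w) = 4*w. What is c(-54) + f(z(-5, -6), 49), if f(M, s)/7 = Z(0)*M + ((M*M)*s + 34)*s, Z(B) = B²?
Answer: 616498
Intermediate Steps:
f(M, s) = 7*s*(34 + s*M²) (f(M, s) = 7*(0²*M + ((M*M)*s + 34)*s) = 7*(0*M + (M²*s + 34)*s) = 7*(0 + (s*M² + 34)*s) = 7*(0 + (34 + s*M²)*s) = 7*(0 + s*(34 + s*M²)) = 7*(s*(34 + s*M²)) = 7*s*(34 + s*M²))
c(-54) + f(z(-5, -6), 49) = 4*(-54) + 7*49*(34 + 49*(-6)²) = -216 + 7*49*(34 + 49*36) = -216 + 7*49*(34 + 1764) = -216 + 7*49*1798 = -216 + 616714 = 616498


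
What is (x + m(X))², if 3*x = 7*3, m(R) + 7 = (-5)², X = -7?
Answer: 625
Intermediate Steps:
m(R) = 18 (m(R) = -7 + (-5)² = -7 + 25 = 18)
x = 7 (x = (7*3)/3 = (⅓)*21 = 7)
(x + m(X))² = (7 + 18)² = 25² = 625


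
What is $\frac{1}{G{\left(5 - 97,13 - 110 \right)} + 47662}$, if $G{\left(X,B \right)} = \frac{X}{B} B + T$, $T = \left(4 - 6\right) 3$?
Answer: $\frac{1}{47564} \approx 2.1024 \cdot 10^{-5}$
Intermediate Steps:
$T = -6$ ($T = \left(-2\right) 3 = -6$)
$G{\left(X,B \right)} = -6 + X$ ($G{\left(X,B \right)} = \frac{X}{B} B - 6 = X - 6 = -6 + X$)
$\frac{1}{G{\left(5 - 97,13 - 110 \right)} + 47662} = \frac{1}{\left(-6 + \left(5 - 97\right)\right) + 47662} = \frac{1}{\left(-6 - 92\right) + 47662} = \frac{1}{-98 + 47662} = \frac{1}{47564}$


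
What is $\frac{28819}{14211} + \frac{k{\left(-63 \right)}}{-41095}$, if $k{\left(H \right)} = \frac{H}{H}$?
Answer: $\frac{1184302594}{584001045} \approx 2.0279$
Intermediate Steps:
$k{\left(H \right)} = 1$
$\frac{28819}{14211} + \frac{k{\left(-63 \right)}}{-41095} = \frac{28819}{14211} + 1 \frac{1}{-41095} = 28819 \cdot \frac{1}{14211} + 1 \left(- \frac{1}{41095}\right) = \frac{28819}{14211} - \frac{1}{41095} = \frac{1184302594}{584001045}$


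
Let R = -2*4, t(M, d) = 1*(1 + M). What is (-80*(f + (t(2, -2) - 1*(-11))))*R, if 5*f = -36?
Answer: 4352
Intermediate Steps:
t(M, d) = 1 + M
f = -36/5 (f = (1/5)*(-36) = -36/5 ≈ -7.2000)
R = -8
(-80*(f + (t(2, -2) - 1*(-11))))*R = -80*(-36/5 + ((1 + 2) - 1*(-11)))*(-8) = -80*(-36/5 + (3 + 11))*(-8) = -80*(-36/5 + 14)*(-8) = -80*34/5*(-8) = -544*(-8) = 4352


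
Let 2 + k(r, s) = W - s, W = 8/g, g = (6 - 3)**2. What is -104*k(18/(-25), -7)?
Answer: -5512/9 ≈ -612.44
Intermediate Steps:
g = 9 (g = 3**2 = 9)
W = 8/9 ≈ 0.88889
k(r, s) = -10/9 - s (k(r, s) = -2 + (8/9 - s) = -10/9 - s)
-104*k(18/(-25), -7) = -104*(-10/9 - 1*(-7)) = -104*(-10/9 + 7) = -104*53/9 = -5512/9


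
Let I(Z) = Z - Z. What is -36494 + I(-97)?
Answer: -36494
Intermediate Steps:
I(Z) = 0
-36494 + I(-97) = -36494 + 0 = -36494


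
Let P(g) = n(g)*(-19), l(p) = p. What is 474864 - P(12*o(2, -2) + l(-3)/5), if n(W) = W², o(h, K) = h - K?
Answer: 12938811/25 ≈ 5.1755e+5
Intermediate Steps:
P(g) = -19*g² (P(g) = g²*(-19) = -19*g²)
474864 - P(12*o(2, -2) + l(-3)/5) = 474864 - (-19)*(12*(2 - 1*(-2)) - 3/5)² = 474864 - (-19)*(12*(2 + 2) - 3*⅕)² = 474864 - (-19)*(12*4 - ⅗)² = 474864 - (-19)*(48 - ⅗)² = 474864 - (-19)*(237/5)² = 474864 - (-19)*56169/25 = 474864 - 1*(-1067211/25) = 474864 + 1067211/25 = 12938811/25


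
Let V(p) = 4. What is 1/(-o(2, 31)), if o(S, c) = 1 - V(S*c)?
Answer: ⅓ ≈ 0.33333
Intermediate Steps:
o(S, c) = -3 (o(S, c) = 1 - 1*4 = 1 - 4 = -3)
1/(-o(2, 31)) = 1/(-1*(-3)) = 1/3 = ⅓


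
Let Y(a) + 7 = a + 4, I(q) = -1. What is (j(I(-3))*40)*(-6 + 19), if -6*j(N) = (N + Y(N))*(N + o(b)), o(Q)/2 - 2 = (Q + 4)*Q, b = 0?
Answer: 1300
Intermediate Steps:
o(Q) = 4 + 2*Q*(4 + Q) (o(Q) = 4 + 2*((Q + 4)*Q) = 4 + 2*((4 + Q)*Q) = 4 + 2*(Q*(4 + Q)) = 4 + 2*Q*(4 + Q))
Y(a) = -3 + a (Y(a) = -7 + (a + 4) = -7 + (4 + a) = -3 + a)
j(N) = -(-3 + 2*N)*(4 + N)/6 (j(N) = -(N + (-3 + N))*(N + (4 + 2*0² + 8*0))/6 = -(-3 + 2*N)*(N + (4 + 2*0 + 0))/6 = -(-3 + 2*N)*(N + (4 + 0 + 0))/6 = -(-3 + 2*N)*(N + 4)/6 = -(-3 + 2*N)*(4 + N)/6)
(j(I(-3))*40)*(-6 + 19) = ((2 - ⅚*(-1) - ⅓*(-1)²)*40)*(-6 + 19) = ((2 + ⅚ - ⅓*1)*40)*13 = ((2 + ⅚ - ⅓)*40)*13 = ((5/2)*40)*13 = 100*13 = 1300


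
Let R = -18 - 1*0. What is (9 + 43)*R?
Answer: -936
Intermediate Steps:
R = -18 (R = -18 + 0 = -18)
(9 + 43)*R = (9 + 43)*(-18) = 52*(-18) = -936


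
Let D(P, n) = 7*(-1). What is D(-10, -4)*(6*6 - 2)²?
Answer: -8092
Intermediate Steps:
D(P, n) = -7
D(-10, -4)*(6*6 - 2)² = -7*(6*6 - 2)² = -7*(36 - 2)² = -7*34² = -7*1156 = -8092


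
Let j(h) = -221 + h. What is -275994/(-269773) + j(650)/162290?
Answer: 44906798877/43781460170 ≈ 1.0257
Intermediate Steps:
-275994/(-269773) + j(650)/162290 = -275994/(-269773) + (-221 + 650)/162290 = -275994*(-1/269773) + 429*(1/162290) = 275994/269773 + 429/162290 = 44906798877/43781460170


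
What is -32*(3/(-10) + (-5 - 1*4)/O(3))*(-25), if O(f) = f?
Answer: -2640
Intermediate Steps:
-32*(3/(-10) + (-5 - 1*4)/O(3))*(-25) = -32*(3/(-10) + (-5 - 1*4)/3)*(-25) = -32*(3*(-1/10) + (-5 - 4)*(1/3))*(-25) = -32*(-3/10 - 9*1/3)*(-25) = -32*(-3/10 - 3)*(-25) = -32*(-33/10)*(-25) = (528/5)*(-25) = -2640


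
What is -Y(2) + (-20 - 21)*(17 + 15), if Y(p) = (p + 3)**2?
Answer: -1337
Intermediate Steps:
Y(p) = (3 + p)**2
-Y(2) + (-20 - 21)*(17 + 15) = -(3 + 2)**2 + (-20 - 21)*(17 + 15) = -1*5**2 - 41*32 = -1*25 - 1312 = -25 - 1312 = -1337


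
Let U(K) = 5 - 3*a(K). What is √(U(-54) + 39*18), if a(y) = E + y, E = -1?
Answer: 2*√218 ≈ 29.530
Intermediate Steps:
a(y) = -1 + y
U(K) = 8 - 3*K (U(K) = 5 - 3*(-1 + K) = 5 + (3 - 3*K) = 8 - 3*K)
√(U(-54) + 39*18) = √((8 - 3*(-54)) + 39*18) = √((8 + 162) + 702) = √(170 + 702) = √872 = 2*√218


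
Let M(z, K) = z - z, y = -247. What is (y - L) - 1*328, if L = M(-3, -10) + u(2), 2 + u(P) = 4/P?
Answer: -575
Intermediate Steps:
M(z, K) = 0
u(P) = -2 + 4/P
L = 0 (L = 0 + (-2 + 4/2) = 0 + (-2 + 4*(½)) = 0 + (-2 + 2) = 0 + 0 = 0)
(y - L) - 1*328 = (-247 - 1*0) - 1*328 = (-247 + 0) - 328 = -247 - 328 = -575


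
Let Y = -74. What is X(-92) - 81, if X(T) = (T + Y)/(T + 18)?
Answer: -2914/37 ≈ -78.757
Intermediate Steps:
X(T) = (-74 + T)/(18 + T) (X(T) = (T - 74)/(T + 18) = (-74 + T)/(18 + T))
X(-92) - 81 = (-74 - 92)/(18 - 92) - 81 = -166/(-74) - 81 = -1/74*(-166) - 81 = 83/37 - 81 = -2914/37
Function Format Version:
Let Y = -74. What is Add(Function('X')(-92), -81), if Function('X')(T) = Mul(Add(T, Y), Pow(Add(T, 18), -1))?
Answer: Rational(-2914, 37) ≈ -78.757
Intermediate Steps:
Function('X')(T) = Mul(Pow(Add(18, T), -1), Add(-74, T)) (Function('X')(T) = Mul(Add(T, -74), Pow(Add(T, 18), -1)) = Mul(Add(-74, T), Pow(Add(18, T), -1)) = Mul(Pow(Add(18, T), -1), Add(-74, T)))
Add(Function('X')(-92), -81) = Add(Mul(Pow(Add(18, -92), -1), Add(-74, -92)), -81) = Add(Mul(Pow(-74, -1), -166), -81) = Add(Mul(Rational(-1, 74), -166), -81) = Add(Rational(83, 37), -81) = Rational(-2914, 37)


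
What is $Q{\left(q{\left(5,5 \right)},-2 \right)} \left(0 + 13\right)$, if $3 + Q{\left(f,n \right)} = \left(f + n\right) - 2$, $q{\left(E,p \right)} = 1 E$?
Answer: $-26$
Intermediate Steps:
$q{\left(E,p \right)} = E$
$Q{\left(f,n \right)} = -5 + f + n$ ($Q{\left(f,n \right)} = -3 - \left(2 - f - n\right) = -3 + \left(-2 + f + n\right) = -5 + f + n$)
$Q{\left(q{\left(5,5 \right)},-2 \right)} \left(0 + 13\right) = \left(-5 + 5 - 2\right) \left(0 + 13\right) = \left(-2\right) 13 = -26$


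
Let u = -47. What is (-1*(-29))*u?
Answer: -1363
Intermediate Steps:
(-1*(-29))*u = -1*(-29)*(-47) = 29*(-47) = -1363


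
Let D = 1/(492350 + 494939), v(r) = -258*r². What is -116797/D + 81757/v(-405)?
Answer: -4879841751642975607/42318450 ≈ -1.1531e+11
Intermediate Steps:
D = 1/987289 ≈ 1.0129e-6
-116797/D + 81757/v(-405) = -116797/1/987289 + 81757/((-258*(-405)²)) = -116797*987289 + 81757/((-258*164025)) = -115312393333 + 81757/(-42318450) = -115312393333 + 81757*(-1/42318450) = -115312393333 - 81757/42318450 = -4879841751642975607/42318450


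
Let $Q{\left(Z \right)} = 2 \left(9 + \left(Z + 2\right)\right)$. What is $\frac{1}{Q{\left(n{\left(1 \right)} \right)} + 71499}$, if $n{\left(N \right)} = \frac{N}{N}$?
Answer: $\frac{1}{71523} \approx 1.3982 \cdot 10^{-5}$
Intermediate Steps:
$n{\left(N \right)} = 1$
$Q{\left(Z \right)} = 22 + 2 Z$ ($Q{\left(Z \right)} = 2 \left(9 + \left(2 + Z\right)\right) = 2 \left(11 + Z\right) = 22 + 2 Z$)
$\frac{1}{Q{\left(n{\left(1 \right)} \right)} + 71499} = \frac{1}{\left(22 + 2 \cdot 1\right) + 71499} = \frac{1}{\left(22 + 2\right) + 71499} = \frac{1}{24 + 71499} = \frac{1}{71523}$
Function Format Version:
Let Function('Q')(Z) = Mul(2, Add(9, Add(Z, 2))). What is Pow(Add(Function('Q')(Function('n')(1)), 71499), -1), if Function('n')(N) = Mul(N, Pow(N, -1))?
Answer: Rational(1, 71523) ≈ 1.3982e-5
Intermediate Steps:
Function('n')(N) = 1
Function('Q')(Z) = Add(22, Mul(2, Z)) (Function('Q')(Z) = Mul(2, Add(9, Add(2, Z))) = Mul(2, Add(11, Z)) = Add(22, Mul(2, Z)))
Pow(Add(Function('Q')(Function('n')(1)), 71499), -1) = Pow(Add(Add(22, Mul(2, 1)), 71499), -1) = Pow(Add(Add(22, 2), 71499), -1) = Pow(Add(24, 71499), -1) = Pow(71523, -1) = Rational(1, 71523)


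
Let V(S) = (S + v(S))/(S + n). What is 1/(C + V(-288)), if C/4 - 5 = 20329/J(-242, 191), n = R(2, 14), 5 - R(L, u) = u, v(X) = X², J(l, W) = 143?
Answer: 429/133136 ≈ 0.0032223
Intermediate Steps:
R(L, u) = 5 - u
n = -9 (n = 5 - 1*14 = 5 - 14 = -9)
C = 84176/143 (C = 20 + 4*(20329/143) = 20 + 81316/143 = 84176/143 ≈ 588.64)
V(S) = (S + S²)/(-9 + S) (V(S) = (S + S²)/(S - 9) = (S + S²)/(-9 + S))
1/(C + V(-288)) = 1/(84176/143 - 288*(1 - 288)/(-9 - 288)) = 1/(84176/143 - 288*(-287)/(-297)) = 1/(84176/143 - 288*(-1/297)*(-287)) = 1/(84176/143 - 9184/33) = 1/(133136/429) = 429/133136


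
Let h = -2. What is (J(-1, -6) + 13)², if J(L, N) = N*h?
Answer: 625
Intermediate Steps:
J(L, N) = -2*N (J(L, N) = N*(-2) = -2*N)
(J(-1, -6) + 13)² = (-2*(-6) + 13)² = (12 + 13)² = 25² = 625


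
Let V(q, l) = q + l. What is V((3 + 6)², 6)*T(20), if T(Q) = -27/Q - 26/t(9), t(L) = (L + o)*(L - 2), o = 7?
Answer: -38541/280 ≈ -137.65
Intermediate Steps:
t(L) = (-2 + L)*(7 + L) (t(L) = (L + 7)*(L - 2) = (7 + L)*(-2 + L) = (-2 + L)*(7 + L))
T(Q) = -13/56 - 27/Q (T(Q) = -27/Q - 26/(-14 + 9² + 5*9) = -27/Q - 26/(-14 + 81 + 45) = -27/Q - 26/112 = -27/Q - 26*1/112 = -27/Q - 13/56 = -13/56 - 27/Q)
V(q, l) = l + q
V((3 + 6)², 6)*T(20) = (6 + (3 + 6)²)*(-13/56 - 27/20) = (6 + 9²)*(-13/56 - 27*1/20) = (6 + 81)*(-13/56 - 27/20) = 87*(-443/280) = -38541/280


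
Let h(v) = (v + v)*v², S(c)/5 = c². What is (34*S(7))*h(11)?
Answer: 22174460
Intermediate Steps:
S(c) = 5*c²
h(v) = 2*v³ (h(v) = (2*v)*v² = 2*v³)
(34*S(7))*h(11) = (34*(5*7²))*(2*11³) = (34*(5*49))*(2*1331) = (34*245)*2662 = 8330*2662 = 22174460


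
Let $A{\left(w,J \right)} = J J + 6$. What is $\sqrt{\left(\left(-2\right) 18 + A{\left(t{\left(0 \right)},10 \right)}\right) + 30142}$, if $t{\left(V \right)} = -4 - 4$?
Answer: $2 \sqrt{7553} \approx 173.82$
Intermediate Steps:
$t{\left(V \right)} = -8$
$A{\left(w,J \right)} = 6 + J^{2}$ ($A{\left(w,J \right)} = J^{2} + 6 = 6 + J^{2}$)
$\sqrt{\left(\left(-2\right) 18 + A{\left(t{\left(0 \right)},10 \right)}\right) + 30142} = \sqrt{\left(\left(-2\right) 18 + \left(6 + 10^{2}\right)\right) + 30142} = \sqrt{\left(-36 + \left(6 + 100\right)\right) + 30142} = \sqrt{\left(-36 + 106\right) + 30142} = \sqrt{70 + 30142} = \sqrt{30212} = 2 \sqrt{7553}$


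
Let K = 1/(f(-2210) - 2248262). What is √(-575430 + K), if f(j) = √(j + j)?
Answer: √2*√((1293717402661 - 1150860*I*√1105)/(-1124131 + I*√1105))/2 ≈ 8.3927e-15 - 758.57*I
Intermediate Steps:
f(j) = √2*√j (f(j) = √(2*j) = √2*√j)
K = 1/(-2248262 + 2*I*√1105) (K = 1/(√2*√(-2210) - 2248262) = 1/(√2*(I*√2210) - 2248262) = 1/(2*I*√1105 - 2248262) = 1/(-2248262 + 2*I*√1105) ≈ -4.4479e-7 - 1.3e-11*I)
√(-575430 + K) = √(-575430 + (-1124131/2527341012532 - I*√1105/2527341012532)) = √(-1454307838842412891/2527341012532 - I*√1105/2527341012532)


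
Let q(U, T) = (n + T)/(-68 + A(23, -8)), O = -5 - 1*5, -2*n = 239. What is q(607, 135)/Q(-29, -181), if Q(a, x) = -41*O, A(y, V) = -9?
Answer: -31/63140 ≈ -0.00049097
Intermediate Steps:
n = -239/2 (n = -½*239 = -239/2 ≈ -119.50)
O = -10 (O = -5 - 5 = -10)
Q(a, x) = 410 (Q(a, x) = -41*(-10) = 410)
q(U, T) = 239/154 - T/77 (q(U, T) = (-239/2 + T)/(-68 - 9) = (-239/2 + T)/(-77) = (-239/2 + T)*(-1/77) = 239/154 - T/77)
q(607, 135)/Q(-29, -181) = (239/154 - 1/77*135)/410 = (239/154 - 135/77)*(1/410) = -31/154*1/410 = -31/63140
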